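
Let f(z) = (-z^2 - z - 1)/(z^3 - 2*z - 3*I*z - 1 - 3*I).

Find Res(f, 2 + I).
-87/130 + 19*I/130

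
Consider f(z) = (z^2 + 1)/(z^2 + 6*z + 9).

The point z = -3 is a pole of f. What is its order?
Factor the denominator:
  z^2 + 6*z + 9 = (z + 3)^2

The numerator P(z) = z^2 + 1 has P(-3) = 10 ≠ 0, so no factor of (z + 3) cancels.
Near z = -3 we can therefore write f(z) = g(z)/(z + 3)^2 with g analytic at -3 and g(-3) ≠ 0 (g is just the numerator).

Hence z = -3 is a pole of order 2.

Final answer: 2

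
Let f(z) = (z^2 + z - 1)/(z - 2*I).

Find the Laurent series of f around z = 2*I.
Put w = z - (2*I), i.e. z = w + 2*I. The denominator is w, so it suffices to rewrite the numerator in powers of w.

P(z) = z^2 + z - 1
P(w + 2*I) = -5 + 2*I + (1 + 4*I)*w + w^2

Dividing each term by w:
  f = (-5 + 2*I)/w + 1 + 4*I + w

Substituting back w = z - 2*I:
  f(z) = (-5 + 2*I)/(z - 2*I) + 1 + 4*I + (z - 2*I)

The series is finite because the numerator is a polynomial; the negative powers form the principal part, and the coefficient of 1/(z - 2*I) gives Res(f, 2*I) = -5 + 2*I.

Final answer: (-5 + 2*I)/(z - 2*I) + 1 + 4*I + (z - 2*I)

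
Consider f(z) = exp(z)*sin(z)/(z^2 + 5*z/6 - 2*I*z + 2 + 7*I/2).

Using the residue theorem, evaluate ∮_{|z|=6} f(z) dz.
pi*(-288/745 + 156*I/745)*exp(-3/2 + 3*I)*sin(3/2 - 3*I) + pi*(-288/745 + 156*I/745)*exp(2/3 - I)*sin(2/3 - I)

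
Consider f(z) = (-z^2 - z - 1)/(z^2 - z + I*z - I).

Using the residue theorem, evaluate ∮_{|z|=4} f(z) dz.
pi*(-2 - 4*I)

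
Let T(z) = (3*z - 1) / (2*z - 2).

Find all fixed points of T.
{5/4 - sqrt(17)/4, sqrt(17)/4 + 5/4}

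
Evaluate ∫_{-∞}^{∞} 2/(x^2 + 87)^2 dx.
Let f(z) = 2/(z^2 + 87)^2. The denominator has no real zeros and deg Q - deg P = 4 ≥ 2, so the integral of f over the upper semicircle |z| = R tends to 0 as R → ∞. Closing the contour in the upper half-plane,
  ∫_{-∞}^{∞} f(x) dx = 2πi · Σ Res(f, z_k)  over the poles with Im z_k > 0.

Zeros of the denominator: z^2 + 87 = 0 gives z = ±sqrt(87)*I.
Upper half-plane: z = sqrt(87)*I (a pole of order 2).

Write f(z) = g(z)/(z - sqrt(87)*I)^2 with g(z) = 2/(z + sqrt(87)*I)^2. For a double pole, Res(f, z₀) = g'(z₀):
  g'(z) = -4/(z + sqrt(87)*I)^3
  Res(f, sqrt(87)*I) = g'(sqrt(87)*I) = -sqrt(87)*I/15138

∫_{-∞}^{∞} f(x) dx = 2πi · (-sqrt(87)*I/15138) = sqrt(87)*pi/7569

Final answer: sqrt(87)*pi/7569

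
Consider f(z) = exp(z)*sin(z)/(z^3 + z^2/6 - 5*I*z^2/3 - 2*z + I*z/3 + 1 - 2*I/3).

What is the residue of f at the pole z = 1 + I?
Write f(z) = P(z)/Q(z) with P(z) = exp(z)*sin(z) and Q(z) = z^3 + z^2/6 - 5*I*z^2/3 - 2*z + I*z/3 + 1 - 2*I/3.
The denominator factors as Q(z) = (z - 1/3 + I/3)*(z - 1 - I)*(z + 3/2 - I), so z = 1 + I is a simple zero of Q and P is analytic there; z = 1 + I is therefore a simple pole and
  Res(f, z₀) = P(z₀)/Q'(z₀).

Q'(z) = 3*z^2 + z/3 - 10*I*z/3 - 2 + I/3, so Q'(1 + I) = 5/3 + 10*I/3.
P(1 + I) = exp(1 + I)*sin(1 + I).

Res(f, 1 + I) = (exp(1 + I)*sin(1 + I))/(5/3 + 10*I/3) = (3/25 - 6*I/25)*exp(1 + I)*sin(1 + I)

Final answer: (3/25 - 6*I/25)*exp(1 + I)*sin(1 + I)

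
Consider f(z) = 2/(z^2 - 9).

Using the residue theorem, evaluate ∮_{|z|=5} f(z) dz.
By the residue theorem, ∮_C f(z) dz = 2πi · (sum of the residues of f at the poles inside |z| = 5).

The denominator factors as (z + 3)*(z - 3), so the singularities of f are simple poles at z = -3, z = 3.
  |-3|² = 9 < 25 = 5², so this pole is inside the contour.
  |3|² = 9 < 25 = 5², so this pole is inside the contour.

With P(z) = 2 and Q(z) = z^2 - 9, each pole is simple, so Res(f, z₀) = P(z₀)/Q'(z₀) with Q'(z) = 2*z.
  Res(f, -3) = P(-3)/Q'(-3) = (2)/(-6) = -1/3
  Res(f, 3) = P(3)/Q'(3) = (2)/(6) = 1/3

Sum of residues inside C: 0
∮_C f(z) dz = 2πi · (0) = 0

Final answer: 0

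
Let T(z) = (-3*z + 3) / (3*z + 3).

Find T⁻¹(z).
(-z + 1)/(z + 1)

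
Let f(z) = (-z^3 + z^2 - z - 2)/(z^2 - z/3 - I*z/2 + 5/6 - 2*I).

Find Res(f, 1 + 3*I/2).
Write f(z) = P(z)/Q(z) with P(z) = -z^3 + z^2 - z - 2 and Q(z) = z^2 - z/3 - I*z/2 + 5/6 - 2*I.
The denominator factors as Q(z) = (z + 2/3 + I)*(z - 1 - 3*I/2), so z = 1 + 3*I/2 is a simple zero of Q and P is analytic there; z = 1 + 3*I/2 is therefore a simple pole and
  Res(f, z₀) = P(z₀)/Q'(z₀).

Q'(z) = 2*z - 1/3 - I/2, so Q'(1 + 3*I/2) = 5/3 + 5*I/2.
P(1 + 3*I/2) = 3/2 + 3*I/8.

Res(f, 1 + 3*I/2) = (3/2 + 3*I/8)/(5/3 + 5*I/2) = 99/260 - 9*I/26

Final answer: 99/260 - 9*I/26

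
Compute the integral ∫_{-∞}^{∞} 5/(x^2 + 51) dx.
5*sqrt(51)*pi/51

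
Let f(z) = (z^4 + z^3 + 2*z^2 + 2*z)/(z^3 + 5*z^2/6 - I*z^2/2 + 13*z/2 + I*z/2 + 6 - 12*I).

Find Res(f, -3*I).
Write f(z) = P(z)/Q(z) with P(z) = z^4 + z^3 + 2*z^2 + 2*z and Q(z) = z^3 + 5*z^2/6 - I*z^2/2 + 13*z/2 + I*z/2 + 6 - 12*I.
The denominator factors as Q(z) = (z + 3/2 - 3*I/2)*(z - 2/3 - 2*I)*(z + 3*I), so z = -3*I is a simple zero of Q and P is analytic there; z = -3*I is therefore a simple pole and
  Res(f, z₀) = P(z₀)/Q'(z₀).

Q'(z) = 3*z^2 + 5*z/3 - I*z + 13/2 + I/2, so Q'(-3*I) = -47/2 - 9*I/2.
P(-3*I) = 63 + 21*I.

Res(f, -3*I) = (63 + 21*I)/(-47/2 - 9*I/2) = -630/229 - 84*I/229

Final answer: -630/229 - 84*I/229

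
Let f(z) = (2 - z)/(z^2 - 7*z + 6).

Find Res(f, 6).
Write f(z) = P(z)/Q(z) with P(z) = 2 - z and Q(z) = z^2 - 7*z + 6.
The denominator factors as Q(z) = (z - 6)*(z - 1), so z = 6 is a simple zero of Q and P is analytic there; z = 6 is therefore a simple pole and
  Res(f, z₀) = P(z₀)/Q'(z₀).

Q'(z) = 2*z - 7, so Q'(6) = 5.
P(6) = -4.

Res(f, 6) = (-4)/(5) = -4/5

Final answer: -4/5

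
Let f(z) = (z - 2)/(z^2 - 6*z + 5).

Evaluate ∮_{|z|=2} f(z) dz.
By the residue theorem, ∮_C f(z) dz = 2πi · (sum of the residues of f at the poles inside |z| = 2).

The denominator factors as (z - 5)*(z - 1), so the singularities of f are simple poles at z = 5, z = 1.
  |5|² = 25 > 4 = 2², so this pole is outside the contour.
  |1|² = 1 < 4 = 2², so this pole is inside the contour.

With P(z) = z - 2 and Q(z) = z^2 - 6*z + 5, each pole is simple, so Res(f, z₀) = P(z₀)/Q'(z₀) with Q'(z) = 2*z - 6.
  Res(f, 1) = P(1)/Q'(1) = (-1)/(-4) = 1/4

∮_C f(z) dz = 2πi · (1/4) = I*pi/2

Final answer: I*pi/2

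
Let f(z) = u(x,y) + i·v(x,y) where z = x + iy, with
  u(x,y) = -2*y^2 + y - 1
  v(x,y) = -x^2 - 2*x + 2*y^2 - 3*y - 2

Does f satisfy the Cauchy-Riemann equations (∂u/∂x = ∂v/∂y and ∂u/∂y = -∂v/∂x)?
∂u/∂x = 0
∂v/∂y = 4*y - 3
∂u/∂y = 1 - 4*y
∂v/∂x = -2*x - 2
∂u/∂x ≠ ∂v/∂y and ∂u/∂y ≠ -∂v/∂x; the Cauchy-Riemann equations are not satisfied, so f is not analytic.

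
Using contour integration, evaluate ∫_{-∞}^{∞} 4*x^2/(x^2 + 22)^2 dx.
Let f(z) = 4*z^2/(z^2 + 22)^2. The denominator has no real zeros and deg Q - deg P = 2 ≥ 2, so the integral of f over the upper semicircle |z| = R tends to 0 as R → ∞. Closing the contour in the upper half-plane,
  ∫_{-∞}^{∞} f(x) dx = 2πi · Σ Res(f, z_k)  over the poles with Im z_k > 0.

Zeros of the denominator: z^2 + 22 = 0 gives z = ±sqrt(22)*I.
Upper half-plane: z = sqrt(22)*I (a pole of order 2).

Write f(z) = g(z)/(z - sqrt(22)*I)^2 with g(z) = 4*z^2/(z + sqrt(22)*I)^2. For a double pole, Res(f, z₀) = g'(z₀):
  g'(z) = 8*sqrt(22)*I*z/(z + sqrt(22)*I)^3
  Res(f, sqrt(22)*I) = g'(sqrt(22)*I) = -sqrt(22)*I/22

∫_{-∞}^{∞} f(x) dx = 2πi · (-sqrt(22)*I/22) = sqrt(22)*pi/11

Final answer: sqrt(22)*pi/11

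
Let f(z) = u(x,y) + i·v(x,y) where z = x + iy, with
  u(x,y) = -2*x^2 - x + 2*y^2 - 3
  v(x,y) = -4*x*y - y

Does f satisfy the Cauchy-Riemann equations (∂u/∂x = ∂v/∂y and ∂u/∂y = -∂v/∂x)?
∂u/∂x = -4*x - 1
∂v/∂y = -4*x - 1
∂u/∂y = 4*y
∂v/∂x = -4*y
∂u/∂x = ∂v/∂y and ∂u/∂y = -∂v/∂x hold identically; f is analytic.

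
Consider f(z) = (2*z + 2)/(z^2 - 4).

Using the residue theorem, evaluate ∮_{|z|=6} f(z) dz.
4*I*pi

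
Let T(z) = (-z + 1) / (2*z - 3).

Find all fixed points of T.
T(z) = z means -z + 1 = z*(2*z - 3), i.e.
  2*z^2 - 2*z - 1 = 0.
Discriminant: (-2)^2 - 4*(2)*(-1) = 12, so the roots are real.
  z = (2 ± sqrt(12))/(2*(2))
Fixed points: {1/2 - sqrt(3)/2, 1/2 + sqrt(3)/2}

Final answer: {1/2 - sqrt(3)/2, 1/2 + sqrt(3)/2}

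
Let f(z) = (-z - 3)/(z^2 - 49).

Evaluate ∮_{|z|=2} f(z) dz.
0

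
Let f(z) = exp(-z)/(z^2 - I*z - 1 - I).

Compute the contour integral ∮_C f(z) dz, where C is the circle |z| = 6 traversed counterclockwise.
By the residue theorem, ∮_C f(z) dz = 2πi · (sum of the residues of f at the poles inside |z| = 6).

The denominator factors as (z - 1 - I)*(z + 1), so the singularities of f are simple poles at z = 1 + I, z = -1.
  |1 + I|² = 2 < 36 = 6², so this pole is inside the contour.
  |-1|² = 1 < 36 = 6², so this pole is inside the contour.

With P(z) = exp(-z) and Q(z) = z^2 - I*z - 1 - I, each pole is simple, so Res(f, z₀) = P(z₀)/Q'(z₀) with Q'(z) = 2*z - I.
  Res(f, 1 + I) = P(1 + I)/Q'(1 + I) = (exp(-1 - I))/(2 + I) = (2/5 - I/5)*exp(-1 - I)
  Res(f, -1) = P(-1)/Q'(-1) = (exp(1))/(-2 - I) = exp(1)*(-2/5 + I/5)

Sum of residues inside C: (2/5 - I/5)*exp(-1 - I) + exp(1)*(-2/5 + I/5)
∮_C f(z) dz = 2πi · ((2/5 - I/5)*exp(-1 - I) + exp(1)*(-2/5 + I/5)) = exp(1)*pi*(-2/5 - 4*I/5) + pi*(2/5 + 4*I/5)*exp(-1 - I)

Final answer: exp(1)*pi*(-2/5 - 4*I/5) + pi*(2/5 + 4*I/5)*exp(-1 - I)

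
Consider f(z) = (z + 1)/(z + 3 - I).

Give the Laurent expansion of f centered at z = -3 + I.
Put w = z - (-3 + I), i.e. z = w - 3 + I. The denominator is w, so it suffices to rewrite the numerator in powers of w.

P(z) = z + 1
P(w - 3 + I) = -2 + I + w

Dividing each term by w:
  f = (-2 + I)/w + 1

Substituting back w = z + 3 - I:
  f(z) = (-2 + I)/(z + 3 - I) + 1

The series is finite because the numerator is a polynomial; the negative powers form the principal part, and the coefficient of 1/(z + 3 - I) gives Res(f, -3 + I) = -2 + I.

Final answer: (-2 + I)/(z + 3 - I) + 1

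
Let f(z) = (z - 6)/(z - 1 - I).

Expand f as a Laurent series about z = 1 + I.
Put w = z - (1 + I), i.e. z = w + 1 + I. The denominator is w, so it suffices to rewrite the numerator in powers of w.

P(z) = z - 6
P(w + 1 + I) = -5 + I + w

Dividing each term by w:
  f = (-5 + I)/w + 1

Substituting back w = z - 1 - I:
  f(z) = (-5 + I)/(z - 1 - I) + 1

The series is finite because the numerator is a polynomial; the negative powers form the principal part, and the coefficient of 1/(z - 1 - I) gives Res(f, 1 + I) = -5 + I.

Final answer: (-5 + I)/(z - 1 - I) + 1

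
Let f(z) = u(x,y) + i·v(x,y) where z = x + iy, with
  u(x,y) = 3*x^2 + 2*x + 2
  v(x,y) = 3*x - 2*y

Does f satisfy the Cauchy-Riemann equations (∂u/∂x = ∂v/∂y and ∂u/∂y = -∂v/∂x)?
∂u/∂x = 6*x + 2
∂v/∂y = -2
∂u/∂y = 0
∂v/∂x = 3
∂u/∂x ≠ ∂v/∂y and ∂u/∂y ≠ -∂v/∂x; the Cauchy-Riemann equations are not satisfied, so f is not analytic.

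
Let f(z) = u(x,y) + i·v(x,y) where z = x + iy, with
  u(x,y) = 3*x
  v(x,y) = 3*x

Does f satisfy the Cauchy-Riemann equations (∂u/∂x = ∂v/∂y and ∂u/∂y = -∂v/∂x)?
∂u/∂x = 3
∂v/∂y = 0
∂u/∂y = 0
∂v/∂x = 3
∂u/∂x ≠ ∂v/∂y and ∂u/∂y ≠ -∂v/∂x; the Cauchy-Riemann equations are not satisfied, so f is not analytic.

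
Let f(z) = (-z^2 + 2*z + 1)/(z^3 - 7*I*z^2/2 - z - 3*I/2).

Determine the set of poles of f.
The singularities of f are the zeros of the denominator. Factoring,
  z^3 - 7*I*z^2/2 - z - 3*I/2 = (z - 3*I)*(z - I)*(z + I/2)
so the candidates are z = 3*I, z = I, z = -I/2.

Check the numerator P(z) = -z^2 + 2*z + 1 at each one:
  P(3*I) = 10 + 6*I ≠ 0, so z = 3*I is a (simple) pole.
  P(I) = 2 + 2*I ≠ 0, so z = I is a (simple) pole.
  P(-I/2) = 5/4 - I ≠ 0, so z = -I/2 is a (simple) pole.

Poles of f: {-I/2, I, 3*I}

Final answer: {-I/2, I, 3*I}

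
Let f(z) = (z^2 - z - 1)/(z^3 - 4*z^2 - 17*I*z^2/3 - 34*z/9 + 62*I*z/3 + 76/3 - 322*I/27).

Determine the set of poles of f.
{1/3 + 3*I, 2/3 + 3*I, 3 - I/3}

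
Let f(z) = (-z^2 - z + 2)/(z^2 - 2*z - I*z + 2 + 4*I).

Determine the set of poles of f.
The singularities of f are the zeros of the denominator. Factoring,
  z^2 - 2*z - I*z + 2 + 4*I = (z - 2*I)*(z - 2 + I)
so the candidates are z = 2*I, z = 2 - I.

Check the numerator P(z) = -z^2 - z + 2 at each one:
  P(2*I) = 6 - 2*I ≠ 0, so z = 2*I is a (simple) pole.
  P(2 - I) = -3 + 5*I ≠ 0, so z = 2 - I is a (simple) pole.

Poles of f: {2*I, 2 - I}

Final answer: {2*I, 2 - I}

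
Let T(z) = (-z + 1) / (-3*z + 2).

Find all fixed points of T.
{1/2 - sqrt(3)*I/6, 1/2 + sqrt(3)*I/6}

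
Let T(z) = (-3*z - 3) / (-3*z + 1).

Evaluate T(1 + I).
Substitute z = 1 + I:
  numerator:   -3*(1 + I) - 3 = -6 - 3*I
  denominator: -3*(1 + I) + 1 = -2 - 3*I
T(1 + I) = (-6 - 3*I)/(-2 - 3*I); multiplying numerator and denominator by the conjugate -2 + 3*I gives (21 - 12*I)/13 = 21/13 - 12*I/13

Final answer: 21/13 - 12*I/13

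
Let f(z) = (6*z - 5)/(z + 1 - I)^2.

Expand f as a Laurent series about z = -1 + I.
Put w = z - (-1 + I), i.e. z = w - 1 + I. The denominator is w^2, so it suffices to rewrite the numerator in powers of w.

P(z) = 6*z - 5
P(w - 1 + I) = -11 + 6*I + 6*w

Dividing each term by w^2:
  f = (-11 + 6*I)/w^2 + 6/w

Substituting back w = z + 1 - I:
  f(z) = (-11 + 6*I)/(z + 1 - I)^2 + 6/(z + 1 - I)

The series is finite because the numerator is a polynomial; the negative powers form the principal part, and the coefficient of 1/(z + 1 - I) gives Res(f, -1 + I) = 6.

Final answer: (-11 + 6*I)/(z + 1 - I)^2 + 6/(z + 1 - I)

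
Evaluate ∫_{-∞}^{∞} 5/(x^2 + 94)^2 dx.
Let f(z) = 5/(z^2 + 94)^2. The denominator has no real zeros and deg Q - deg P = 4 ≥ 2, so the integral of f over the upper semicircle |z| = R tends to 0 as R → ∞. Closing the contour in the upper half-plane,
  ∫_{-∞}^{∞} f(x) dx = 2πi · Σ Res(f, z_k)  over the poles with Im z_k > 0.

Zeros of the denominator: z^2 + 94 = 0 gives z = ±sqrt(94)*I.
Upper half-plane: z = sqrt(94)*I (a pole of order 2).

Write f(z) = g(z)/(z - sqrt(94)*I)^2 with g(z) = 5/(z + sqrt(94)*I)^2. For a double pole, Res(f, z₀) = g'(z₀):
  g'(z) = -10/(z + sqrt(94)*I)^3
  Res(f, sqrt(94)*I) = g'(sqrt(94)*I) = -5*sqrt(94)*I/35344

∫_{-∞}^{∞} f(x) dx = 2πi · (-5*sqrt(94)*I/35344) = 5*sqrt(94)*pi/17672

Final answer: 5*sqrt(94)*pi/17672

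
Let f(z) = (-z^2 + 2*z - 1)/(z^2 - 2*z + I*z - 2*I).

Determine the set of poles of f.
The singularities of f are the zeros of the denominator. Factoring,
  z^2 - 2*z + I*z - 2*I = (z + I)*(z - 2)
so the candidates are z = -I, z = 2.

Check the numerator P(z) = -z^2 + 2*z - 1 at each one:
  P(-I) = -2*I ≠ 0, so z = -I is a (simple) pole.
  P(2) = -1 ≠ 0, so z = 2 is a (simple) pole.

Poles of f: {-I, 2}

Final answer: {-I, 2}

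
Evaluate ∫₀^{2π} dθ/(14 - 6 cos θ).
Call the integral J. The integrand is 2π-periodic and we integrate over a full period, so shifting θ does not change the value (θ → θ + π flips the sign of the trig term). Hence
  J = ∫₀^{2π} dθ/(14 + 6 cos θ).
Put z = e^{iθ}: then cos θ = (z + 1/z)/2, dθ = dz/(iz), and z runs once counterclockwise around |z| = 1:
  J = ∮_{|z|=1} 1/(14 + 6*(z + 1/z)/2) · dz/(iz) = (2/i) ∮_{|z|=1} dz/(6*z^2 + 28*z + 6).
The roots of 6*z^2 + 28*z + 6 are z = (-14 ± sqrt(14^2 - 6^2))/6, with sqrt(160) = 4*sqrt(10); their product is 1, so only z₊ = -7/3 + 2*sqrt(10)/3 lies inside the unit circle (z₋ = -7/3 - 2*sqrt(10)/3 lies outside).
z₊ is a simple zero of q(z) = 6*z^2 + 28*z + 6, so Res(1/q, z₊) = 1/q'(z₊) with q'(z) = 12*z + 28; and q'(z₊) = 6*(z₊ - z₋) = 8*sqrt(10).
Therefore J = (2/i) · 2πi · 1/(8*sqrt(10)) = 2*pi/(4*sqrt(10)) = sqrt(10)*pi/20

Final answer: sqrt(10)*pi/20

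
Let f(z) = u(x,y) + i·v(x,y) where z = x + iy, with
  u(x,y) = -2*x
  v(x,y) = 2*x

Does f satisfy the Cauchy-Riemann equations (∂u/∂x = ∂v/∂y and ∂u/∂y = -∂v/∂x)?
∂u/∂x = -2
∂v/∂y = 0
∂u/∂y = 0
∂v/∂x = 2
∂u/∂x ≠ ∂v/∂y and ∂u/∂y ≠ -∂v/∂x; the Cauchy-Riemann equations are not satisfied, so f is not analytic.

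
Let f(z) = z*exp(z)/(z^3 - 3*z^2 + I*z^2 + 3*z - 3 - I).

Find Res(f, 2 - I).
Write f(z) = P(z)/Q(z) with P(z) = z*exp(z) and Q(z) = z^3 - 3*z^2 + I*z^2 + 3*z - 3 - I.
The denominator factors as Q(z) = (z - 1 + I)*(z - 2 + I)*(z - I), so z = 2 - I is a simple zero of Q and P is analytic there; z = 2 - I is therefore a simple pole and
  Res(f, z₀) = P(z₀)/Q'(z₀).

Q'(z) = 3*z^2 - 6*z + 2*I*z + 3, so Q'(2 - I) = 2 - 2*I.
P(2 - I) = (2 - I)*exp(2 - I).

Res(f, 2 - I) = ((2 - I)*exp(2 - I))/(2 - 2*I) = (3/4 + I/4)*exp(2 - I)

Final answer: (3/4 + I/4)*exp(2 - I)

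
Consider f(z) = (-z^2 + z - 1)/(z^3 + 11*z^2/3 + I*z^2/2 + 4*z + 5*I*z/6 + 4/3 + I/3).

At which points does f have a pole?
{-2 - I/2, -1, -2/3}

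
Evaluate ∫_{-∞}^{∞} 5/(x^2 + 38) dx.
5*sqrt(38)*pi/38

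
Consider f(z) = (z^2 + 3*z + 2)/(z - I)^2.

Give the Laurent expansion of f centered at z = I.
(1 + 3*I)/(z - I)^2 + (3 + 2*I)/(z - I) + 1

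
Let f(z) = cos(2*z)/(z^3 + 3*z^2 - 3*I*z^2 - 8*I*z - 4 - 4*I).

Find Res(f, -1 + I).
Write f(z) = P(z)/Q(z) with P(z) = cos(2*z) and Q(z) = z^3 + 3*z^2 - 3*I*z^2 - 8*I*z - 4 - 4*I.
The denominator factors as Q(z) = (z + 1 - I)*(z + 2)*(z - 2*I), so z = -1 + I is a simple zero of Q and P is analytic there; z = -1 + I is therefore a simple pole and
  Res(f, z₀) = P(z₀)/Q'(z₀).

Q'(z) = 3*z^2 + 6*z - 6*I*z - 8*I, so Q'(-1 + I) = -2*I.
P(-1 + I) = cos(2 - 2*I).

Res(f, -1 + I) = (cos(2 - 2*I))/(-2*I) = I*cos(2 - 2*I)/2

Final answer: I*cos(2 - 2*I)/2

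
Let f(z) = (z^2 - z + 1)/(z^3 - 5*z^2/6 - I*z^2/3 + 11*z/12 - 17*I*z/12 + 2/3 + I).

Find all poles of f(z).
The singularities of f are the zeros of the denominator. Factoring,
  z^3 - 5*z^2/6 - I*z^2/3 + 11*z/12 - 17*I*z/12 + 2/3 + I = (z - 1 - 3*I/2)*(z - 1/2 + I/2)*(z + 2/3 + 2*I/3)
so the candidates are z = 1 + 3*I/2, z = 1/2 - I/2, z = -2/3 - 2*I/3.

Check the numerator P(z) = z^2 - z + 1 at each one:
  P(1 + 3*I/2) = -5/4 + 3*I/2 ≠ 0, so z = 1 + 3*I/2 is a (simple) pole.
  P(1/2 - I/2) = 1/2 ≠ 0, so z = 1/2 - I/2 is a (simple) pole.
  P(-2/3 - 2*I/3) = 5/3 + 14*I/9 ≠ 0, so z = -2/3 - 2*I/3 is a (simple) pole.

Poles of f: {-2/3 - 2*I/3, 1/2 - I/2, 1 + 3*I/2}

Final answer: {-2/3 - 2*I/3, 1/2 - I/2, 1 + 3*I/2}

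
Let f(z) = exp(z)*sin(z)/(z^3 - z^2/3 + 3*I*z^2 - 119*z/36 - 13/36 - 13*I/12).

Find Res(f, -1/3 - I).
(-36/73 + 96*I/73)*exp(-1/3 - I)*sin(1/3 + I)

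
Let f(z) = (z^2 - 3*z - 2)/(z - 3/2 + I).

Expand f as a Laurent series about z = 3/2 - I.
Put w = z - (3/2 - I), i.e. z = w + 3/2 - I. The denominator is w, so it suffices to rewrite the numerator in powers of w.

P(z) = z^2 - 3*z - 2
P(w + 3/2 - I) = -21/4 - 2*I*w + w^2

Dividing each term by w:
  f = -21/(4*w) - 2*I + w

Substituting back w = z - 3/2 + I:
  f(z) = -21/(4*(z - 3/2 + I)) - 2*I + (z - 3/2 + I)

The series is finite because the numerator is a polynomial; the negative powers form the principal part, and the coefficient of 1/(z - 3/2 + I) gives Res(f, 3/2 - I) = -21/4.

Final answer: -21/(4*(z - 3/2 + I)) - 2*I + (z - 3/2 + I)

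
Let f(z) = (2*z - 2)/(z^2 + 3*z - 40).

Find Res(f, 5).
Write f(z) = P(z)/Q(z) with P(z) = 2*z - 2 and Q(z) = z^2 + 3*z - 40.
The denominator factors as Q(z) = (z + 8)*(z - 5), so z = 5 is a simple zero of Q and P is analytic there; z = 5 is therefore a simple pole and
  Res(f, z₀) = P(z₀)/Q'(z₀).

Q'(z) = 2*z + 3, so Q'(5) = 13.
P(5) = 8.

Res(f, 5) = (8)/(13) = 8/13

Final answer: 8/13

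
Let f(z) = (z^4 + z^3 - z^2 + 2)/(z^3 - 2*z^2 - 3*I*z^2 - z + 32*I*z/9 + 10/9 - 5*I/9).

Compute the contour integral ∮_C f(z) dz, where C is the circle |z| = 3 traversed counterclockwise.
By the residue theorem, ∮_C f(z) dz = 2πi · (sum of the residues of f at the poles inside |z| = 3).

The denominator factors as (z - 2/3 - I/3)*(z - 1/3 - 2*I/3)*(z - 1 - 2*I), so the singularities of f are simple poles at z = 2/3 + I/3, z = 1/3 + 2*I/3, z = 1 + 2*I.
  |2/3 + I/3|² = 5/9 < 9 = 3², so this pole is inside the contour.
  |1/3 + 2*I/3|² = 5/9 < 9 = 3², so this pole is inside the contour.
  |1 + 2*I|² = 5 < 9 = 3², so this pole is inside the contour.

With P(z) = z^4 + z^3 - z^2 + 2 and Q(z) = z^3 - 2*z^2 - 3*I*z^2 - z + 32*I*z/9 + 10/9 - 5*I/9, each pole is simple, so Res(f, z₀) = P(z₀)/Q'(z₀) with Q'(z) = 3*z^2 - 4*z - 6*I*z - 1 + 32*I/9.
  Res(f, 2/3 + I/3) = P(2/3 + I/3)/Q'(2/3 + I/3) = (134/81 + 7*I/27)/(-2/3 - 4*I/9) = -74/39 + 205*I/234
  Res(f, 1/3 + 2*I/3) = P(1/3 + 2*I/3)/Q'(1/3 + 2*I/3) = (149/81 - 22*I/27)/(2/3 + 2*I/9) = 127/60 - 347*I/180
  Res(f, 1 + 2*I) = P(1 + 2*I)/Q'(1 + 2*I) = (-13 - 30*I)/(-2 + 14*I/9) = -837/260 + 3249*I/260

Sum of residues inside C: -3 + 103*I/9
∮_C f(z) dz = 2πi · (-3 + 103*I/9) = pi*(-206/9 - 6*I)

Final answer: pi*(-206/9 - 6*I)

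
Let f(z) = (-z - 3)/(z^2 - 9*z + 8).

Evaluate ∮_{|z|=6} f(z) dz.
By the residue theorem, ∮_C f(z) dz = 2πi · (sum of the residues of f at the poles inside |z| = 6).

The denominator factors as (z - 1)*(z - 8), so the singularities of f are simple poles at z = 1, z = 8.
  |1|² = 1 < 36 = 6², so this pole is inside the contour.
  |8|² = 64 > 36 = 6², so this pole is outside the contour.

With P(z) = -z - 3 and Q(z) = z^2 - 9*z + 8, each pole is simple, so Res(f, z₀) = P(z₀)/Q'(z₀) with Q'(z) = 2*z - 9.
  Res(f, 1) = P(1)/Q'(1) = (-4)/(-7) = 4/7

∮_C f(z) dz = 2πi · (4/7) = 8*I*pi/7

Final answer: 8*I*pi/7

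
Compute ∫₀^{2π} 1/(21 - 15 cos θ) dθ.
sqrt(6)*pi/18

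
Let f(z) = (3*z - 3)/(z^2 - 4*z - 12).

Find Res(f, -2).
Write f(z) = P(z)/Q(z) with P(z) = 3*z - 3 and Q(z) = z^2 - 4*z - 12.
The denominator factors as Q(z) = (z - 6)*(z + 2), so z = -2 is a simple zero of Q and P is analytic there; z = -2 is therefore a simple pole and
  Res(f, z₀) = P(z₀)/Q'(z₀).

Q'(z) = 2*z - 4, so Q'(-2) = -8.
P(-2) = -9.

Res(f, -2) = (-9)/(-8) = 9/8

Final answer: 9/8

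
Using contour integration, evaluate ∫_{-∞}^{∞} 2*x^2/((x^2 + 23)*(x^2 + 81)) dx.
pi*(9 - sqrt(23))/29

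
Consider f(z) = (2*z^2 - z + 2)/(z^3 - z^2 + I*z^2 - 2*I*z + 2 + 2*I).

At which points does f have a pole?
{-1 - I, 1 - I, 1 + I}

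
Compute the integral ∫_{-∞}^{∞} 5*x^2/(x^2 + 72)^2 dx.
Let f(z) = 5*z^2/(z^2 + 72)^2. The denominator has no real zeros and deg Q - deg P = 2 ≥ 2, so the integral of f over the upper semicircle |z| = R tends to 0 as R → ∞. Closing the contour in the upper half-plane,
  ∫_{-∞}^{∞} f(x) dx = 2πi · Σ Res(f, z_k)  over the poles with Im z_k > 0.

Zeros of the denominator: z^2 + 72 = 0 gives z = ±6*sqrt(2)*I.
Upper half-plane: z = 6*sqrt(2)*I (a pole of order 2).

Write f(z) = g(z)/(z - 6*sqrt(2)*I)^2 with g(z) = 5*z^2/(z + 6*sqrt(2)*I)^2. For a double pole, Res(f, z₀) = g'(z₀):
  g'(z) = 60*sqrt(2)*I*z/(z + 6*sqrt(2)*I)^3
  Res(f, 6*sqrt(2)*I) = g'(6*sqrt(2)*I) = -5*sqrt(2)*I/48

∫_{-∞}^{∞} f(x) dx = 2πi · (-5*sqrt(2)*I/48) = 5*sqrt(2)*pi/24

Final answer: 5*sqrt(2)*pi/24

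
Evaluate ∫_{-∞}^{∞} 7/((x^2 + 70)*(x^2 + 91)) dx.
pi*(-10*sqrt(91) + 13*sqrt(70))/2730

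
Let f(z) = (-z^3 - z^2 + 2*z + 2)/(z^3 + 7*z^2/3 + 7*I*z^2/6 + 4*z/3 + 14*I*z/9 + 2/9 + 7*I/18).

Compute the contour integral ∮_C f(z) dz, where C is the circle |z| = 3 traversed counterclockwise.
By the residue theorem, ∮_C f(z) dz = 2πi · (sum of the residues of f at the poles inside |z| = 3).

The denominator factors as (z + 1/3)*(z + 1 + 2*I/3)*(z + 1 + I/2), so the singularities of f are simple poles at z = -1/3, z = -1 - 2*I/3, z = -1 - I/2.
  |-1/3|² = 1/9 < 9 = 3², so this pole is inside the contour.
  |-1 - 2*I/3|² = 13/9 < 9 = 3², so this pole is inside the contour.
  |-1 - I/2|² = 5/4 < 9 = 3², so this pole is inside the contour.

With P(z) = -z^3 - z^2 + 2*z + 2 and Q(z) = z^3 + 7*z^2/3 + 7*I*z^2/6 + 4*z/3 + 14*I*z/9 + 2/9 + 7*I/18, each pole is simple, so Res(f, z₀) = P(z₀)/Q'(z₀) with Q'(z) = 3*z^2 + 14*z/3 + 7*I*z/3 + 4/3 + 14*I/9.
  Res(f, -1/3) = P(-1/3)/Q'(-1/3) = (34/27)/(1/9 + 7*I/9) = 17/75 - 119*I/75
  Res(f, -1 - 2*I/3) = P(-1 - 2*I/3)/Q'(-1 - 2*I/3) = (-8/9 - 26*I/27)/(-1/9 + I/9) = -1/3 + 25*I/3
  Res(f, -1 - I/2) = P(-1 - I/2)/Q'(-1 - I/2) = (-1/2 - 5*I/8)/(1/12 - I/9) = 36/25 - 279*I/50

Sum of residues inside C: 4/3 + 7*I/6
∮_C f(z) dz = 2πi · (4/3 + 7*I/6) = pi*(-7/3 + 8*I/3)

Final answer: pi*(-7/3 + 8*I/3)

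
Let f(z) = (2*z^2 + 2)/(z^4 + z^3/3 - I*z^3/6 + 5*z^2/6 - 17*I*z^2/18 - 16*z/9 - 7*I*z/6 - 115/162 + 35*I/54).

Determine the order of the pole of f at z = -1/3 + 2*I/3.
2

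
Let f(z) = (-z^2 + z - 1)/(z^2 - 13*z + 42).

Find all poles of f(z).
The singularities of f are the zeros of the denominator. Factoring,
  z^2 - 13*z + 42 = (z - 6)*(z - 7)
so the candidates are z = 6, z = 7.

Check the numerator P(z) = -z^2 + z - 1 at each one:
  P(6) = -31 ≠ 0, so z = 6 is a (simple) pole.
  P(7) = -43 ≠ 0, so z = 7 is a (simple) pole.

Poles of f: {6, 7}

Final answer: {6, 7}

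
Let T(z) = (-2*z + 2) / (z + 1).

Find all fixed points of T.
T(z) = z means -2*z + 2 = z*(z + 1), i.e.
  z^2 + 3*z - 2 = 0.
Discriminant: (3)^2 - 4*(1)*(-2) = 17, so the roots are real.
  z = (-3 ± sqrt(17))/(2*(1))
Fixed points: {-sqrt(17)/2 - 3/2, -3/2 + sqrt(17)/2}

Final answer: {-sqrt(17)/2 - 3/2, -3/2 + sqrt(17)/2}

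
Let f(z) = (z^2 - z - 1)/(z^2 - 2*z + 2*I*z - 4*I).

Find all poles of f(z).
{-2*I, 2}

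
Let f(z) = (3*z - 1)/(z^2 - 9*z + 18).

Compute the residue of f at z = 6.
Write f(z) = P(z)/Q(z) with P(z) = 3*z - 1 and Q(z) = z^2 - 9*z + 18.
The denominator factors as Q(z) = (z - 3)*(z - 6), so z = 6 is a simple zero of Q and P is analytic there; z = 6 is therefore a simple pole and
  Res(f, z₀) = P(z₀)/Q'(z₀).

Q'(z) = 2*z - 9, so Q'(6) = 3.
P(6) = 17.

Res(f, 6) = (17)/(3) = 17/3

Final answer: 17/3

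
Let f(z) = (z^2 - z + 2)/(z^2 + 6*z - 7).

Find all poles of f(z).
The singularities of f are the zeros of the denominator. Factoring,
  z^2 + 6*z - 7 = (z - 1)*(z + 7)
so the candidates are z = 1, z = -7.

Check the numerator P(z) = z^2 - z + 2 at each one:
  P(1) = 2 ≠ 0, so z = 1 is a (simple) pole.
  P(-7) = 58 ≠ 0, so z = -7 is a (simple) pole.

Poles of f: {-7, 1}

Final answer: {-7, 1}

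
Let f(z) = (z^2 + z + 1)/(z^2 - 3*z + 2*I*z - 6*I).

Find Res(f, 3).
Write f(z) = P(z)/Q(z) with P(z) = z^2 + z + 1 and Q(z) = z^2 - 3*z + 2*I*z - 6*I.
The denominator factors as Q(z) = (z + 2*I)*(z - 3), so z = 3 is a simple zero of Q and P is analytic there; z = 3 is therefore a simple pole and
  Res(f, z₀) = P(z₀)/Q'(z₀).

Q'(z) = 2*z - 3 + 2*I, so Q'(3) = 3 + 2*I.
P(3) = 13.

Res(f, 3) = (13)/(3 + 2*I) = 3 - 2*I

Final answer: 3 - 2*I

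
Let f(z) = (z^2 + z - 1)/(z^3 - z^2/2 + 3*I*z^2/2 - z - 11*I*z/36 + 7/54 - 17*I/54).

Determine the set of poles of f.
{-1/2 - I/3, 1/3 - I/2, 2/3 - 2*I/3}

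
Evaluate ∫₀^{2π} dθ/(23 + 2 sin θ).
Call the integral J. The integrand is 2π-periodic and we integrate over a full period, so shifting θ does not change the value (θ → θ + π/2 turns sin θ into cos θ). Hence
  J = ∫₀^{2π} dθ/(23 + 2 cos θ).
Put z = e^{iθ}: then cos θ = (z + 1/z)/2, dθ = dz/(iz), and z runs once counterclockwise around |z| = 1:
  J = ∮_{|z|=1} 1/(23 + 2*(z + 1/z)/2) · dz/(iz) = (2/i) ∮_{|z|=1} dz/(2*z^2 + 46*z + 2).
The roots of 2*z^2 + 46*z + 2 are z = (-23 ± sqrt(23^2 - 2^2))/2, with sqrt(525) = 5*sqrt(21); their product is 1, so only z₊ = -23/2 + 5*sqrt(21)/2 lies inside the unit circle (z₋ = -23/2 - 5*sqrt(21)/2 lies outside).
z₊ is a simple zero of q(z) = 2*z^2 + 46*z + 2, so Res(1/q, z₊) = 1/q'(z₊) with q'(z) = 4*z + 46; and q'(z₊) = 2*(z₊ - z₋) = 10*sqrt(21).
Therefore J = (2/i) · 2πi · 1/(10*sqrt(21)) = 2*pi/(5*sqrt(21)) = 2*sqrt(21)*pi/105

Final answer: 2*sqrt(21)*pi/105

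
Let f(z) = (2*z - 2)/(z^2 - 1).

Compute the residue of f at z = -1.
Write f(z) = P(z)/Q(z) with P(z) = 2*z - 2 and Q(z) = z^2 - 1.
The denominator factors as Q(z) = (z - 1)*(z + 1), so z = -1 is a simple zero of Q and P is analytic there; z = -1 is therefore a simple pole and
  Res(f, z₀) = P(z₀)/Q'(z₀).

Q'(z) = 2*z, so Q'(-1) = -2.
P(-1) = -4.

Res(f, -1) = (-4)/(-2) = 2

Final answer: 2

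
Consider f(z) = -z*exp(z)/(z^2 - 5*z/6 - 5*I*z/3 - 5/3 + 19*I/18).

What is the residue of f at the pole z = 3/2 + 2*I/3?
Write f(z) = P(z)/Q(z) with P(z) = -z*exp(z) and Q(z) = z^2 - 5*z/6 - 5*I*z/3 - 5/3 + 19*I/18.
The denominator factors as Q(z) = (z + 2/3 - I)*(z - 3/2 - 2*I/3), so z = 3/2 + 2*I/3 is a simple zero of Q and P is analytic there; z = 3/2 + 2*I/3 is therefore a simple pole and
  Res(f, z₀) = P(z₀)/Q'(z₀).

Q'(z) = 2*z - 5/6 - 5*I/3, so Q'(3/2 + 2*I/3) = 13/6 - I/3.
P(3/2 + 2*I/3) = (-3/2 - 2*I/3)*exp(3/2 + 2*I/3).

Res(f, 3/2 + 2*I/3) = ((-3/2 - 2*I/3)*exp(3/2 + 2*I/3))/(13/6 - I/3) = (-109/173 - 70*I/173)*exp(3/2 + 2*I/3)

Final answer: (-109/173 - 70*I/173)*exp(3/2 + 2*I/3)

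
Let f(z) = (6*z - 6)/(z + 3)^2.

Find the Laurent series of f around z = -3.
Put w = z - (-3), i.e. z = w - 3. The denominator is w^2, so it suffices to rewrite the numerator in powers of w.

P(z) = 6*z - 6
P(w - 3) = -24 + 6*w

Dividing each term by w^2:
  f = -24/w^2 + 6/w

Substituting back w = z + 3:
  f(z) = -24/(z + 3)^2 + 6/(z + 3)

The series is finite because the numerator is a polynomial; the negative powers form the principal part, and the coefficient of 1/(z + 3) gives Res(f, -3) = 6.

Final answer: -24/(z + 3)^2 + 6/(z + 3)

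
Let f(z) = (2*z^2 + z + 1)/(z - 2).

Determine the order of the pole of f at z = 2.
Factor the denominator:
  z - 2 = (z - 2)

The numerator P(z) = 2*z^2 + z + 1 has P(2) = 11 ≠ 0, so no factor of (z - 2) cancels.
Near z = 2 we can therefore write f(z) = g(z)/(z - 2) with g analytic at 2 and g(2) ≠ 0 (g is just the numerator).

Hence z = 2 is a pole of order 1.

Final answer: 1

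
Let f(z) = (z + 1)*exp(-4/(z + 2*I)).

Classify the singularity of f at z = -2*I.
Let u = z + 2*I. Then
  e^(-4/u) = Σ_{k≥0} (-4)^k/(k!·u^k) = 1 - 4/u + 8/u^2 - 32/(3*u^3) + ...
which has infinitely many negative powers of u, so exp(-4/(z + 2*I)) has an essential singularity at z = -2*I.
The extra factor z + 1 is a nonzero polynomial; if the product had at most a pole at z = -2*I, dividing by that polynomial would leave exp(-4/(z + 2*I)) with at most a pole too — contradiction. (Equivalently, the product's Laurent series still has infinitely many negative powers.)
So the singularity is essential.

Final answer: essential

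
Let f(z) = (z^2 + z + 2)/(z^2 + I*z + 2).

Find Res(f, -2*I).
2/3 - 2*I/3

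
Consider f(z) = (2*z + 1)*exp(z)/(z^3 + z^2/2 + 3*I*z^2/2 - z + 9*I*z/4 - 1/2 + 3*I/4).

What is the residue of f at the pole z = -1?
Write f(z) = P(z)/Q(z) with P(z) = (2*z + 1)*exp(z) and Q(z) = z^3 + z^2/2 + 3*I*z^2/2 - z + 9*I*z/4 - 1/2 + 3*I/4.
The denominator factors as Q(z) = (z + 1)*(z + 1/2)*(z - 1 + 3*I/2), so z = -1 is a simple zero of Q and P is analytic there; z = -1 is therefore a simple pole and
  Res(f, z₀) = P(z₀)/Q'(z₀).

Q'(z) = 3*z^2 + z + 3*I*z - 1 + 9*I/4, so Q'(-1) = 1 - 3*I/4.
P(-1) = -exp(-1).

Res(f, -1) = (-exp(-1))/(1 - 3*I/4) = (-16/25 - 12*I/25)*exp(-1)

Final answer: (-16/25 - 12*I/25)*exp(-1)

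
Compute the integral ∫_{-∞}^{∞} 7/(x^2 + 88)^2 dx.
7*sqrt(22)*pi/7744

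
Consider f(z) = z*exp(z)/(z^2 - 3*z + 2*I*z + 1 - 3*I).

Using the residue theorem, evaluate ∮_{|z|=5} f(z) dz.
By the residue theorem, ∮_C f(z) dz = 2πi · (sum of the residues of f at the poles inside |z| = 5).

The denominator factors as (z - 2 + I)*(z - 1 + I), so the singularities of f are simple poles at z = 2 - I, z = 1 - I.
  |2 - I|² = 5 < 25 = 5², so this pole is inside the contour.
  |1 - I|² = 2 < 25 = 5², so this pole is inside the contour.

With P(z) = z*exp(z) and Q(z) = z^2 - 3*z + 2*I*z + 1 - 3*I, each pole is simple, so Res(f, z₀) = P(z₀)/Q'(z₀) with Q'(z) = 2*z - 3 + 2*I.
  Res(f, 2 - I) = P(2 - I)/Q'(2 - I) = ((2 - I)*exp(2 - I))/(1) = (2 - I)*exp(2 - I)
  Res(f, 1 - I) = P(1 - I)/Q'(1 - I) = ((1 - I)*exp(1 - I))/(-1) = (-1 + I)*exp(1 - I)

Sum of residues inside C: (2 - I)*exp(2 - I) + (-1 + I)*exp(1 - I)
∮_C f(z) dz = 2πi · ((2 - I)*exp(2 - I) + (-1 + I)*exp(1 - I)) = pi*(-2 - 2*I)*exp(1 - I) + pi*(2 + 4*I)*exp(2 - I)

Final answer: pi*(-2 - 2*I)*exp(1 - I) + pi*(2 + 4*I)*exp(2 - I)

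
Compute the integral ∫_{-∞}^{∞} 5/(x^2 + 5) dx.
Let f(z) = 5/(z^2 + 5). The denominator has no real zeros and deg Q - deg P = 2 ≥ 2, so the integral of f over the upper semicircle |z| = R tends to 0 as R → ∞. Closing the contour in the upper half-plane,
  ∫_{-∞}^{∞} f(x) dx = 2πi · Σ Res(f, z_k)  over the poles with Im z_k > 0.

Zeros of the denominator: z^2 + 5 = 0 gives z = ±sqrt(5)*I.
Upper half-plane: z = sqrt(5)*I (simple).

Each pole is a simple zero of Q(z) = z^2 + 5, so Res(f, z₀) = P(z₀)/Q'(z₀) with P(z) = 5, Q'(z) = 2*z:
  Res(f, sqrt(5)*I) = (5)/(2*sqrt(5)*I) = -sqrt(5)*I/2

∫_{-∞}^{∞} f(x) dx = 2πi · (-sqrt(5)*I/2) = sqrt(5)*pi

Final answer: sqrt(5)*pi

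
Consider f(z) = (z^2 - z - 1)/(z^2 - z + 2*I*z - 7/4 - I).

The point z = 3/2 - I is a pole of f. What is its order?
Factor the denominator:
  z^2 - z + 2*I*z - 7/4 - I = (z - 3/2 + I)*(z + 1/2 + I)

The numerator P(z) = z^2 - z - 1 has P(3/2 - I) = -5/4 - 2*I ≠ 0, so no factor of (z - 3/2 + I) cancels.
Near z = 3/2 - I we can therefore write f(z) = g(z)/(z - 3/2 + I) with g analytic at 3/2 - I and g(3/2 - I) ≠ 0 (g is the numerator divided by the remaining denominator factors).

Hence z = 3/2 - I is a pole of order 1.

Final answer: 1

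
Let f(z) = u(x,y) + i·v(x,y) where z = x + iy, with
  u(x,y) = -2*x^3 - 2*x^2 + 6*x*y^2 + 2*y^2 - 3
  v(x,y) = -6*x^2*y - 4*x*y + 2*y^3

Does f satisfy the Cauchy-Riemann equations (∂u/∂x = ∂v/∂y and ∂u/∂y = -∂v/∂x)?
∂u/∂x = -6*x^2 - 4*x + 6*y^2
∂v/∂y = -6*x^2 - 4*x + 6*y^2
∂u/∂y = 12*x*y + 4*y
∂v/∂x = -12*x*y - 4*y
∂u/∂x = ∂v/∂y and ∂u/∂y = -∂v/∂x hold identically; f is analytic.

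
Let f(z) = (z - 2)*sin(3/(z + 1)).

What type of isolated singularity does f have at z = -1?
Let u = z + 1. Then
  sin(3/u) = Σ_{k≥0} (-1)^k (3)^(2k+1)/((2k+1)!·u^(2k+1)) = 3/u - 9/(2*u^3) + 81/(40*u^5) + ...
which has infinitely many negative powers of u, so sin(3/(z + 1)) has an essential singularity at z = -1.
The extra factor z - 2 is a nonzero polynomial; if the product had at most a pole at z = -1, dividing by that polynomial would leave sin(3/(z + 1)) with at most a pole too — contradiction. (Equivalently, the product's Laurent series still has infinitely many negative powers.)
So the singularity is essential.

Final answer: essential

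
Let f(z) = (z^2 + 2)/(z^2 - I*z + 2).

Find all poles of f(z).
The singularities of f are the zeros of the denominator. Factoring,
  z^2 - I*z + 2 = (z - 2*I)*(z + I)
so the candidates are z = 2*I, z = -I.

Check the numerator P(z) = z^2 + 2 at each one:
  P(2*I) = -2 ≠ 0, so z = 2*I is a (simple) pole.
  P(-I) = 1 ≠ 0, so z = -I is a (simple) pole.

Poles of f: {-I, 2*I}

Final answer: {-I, 2*I}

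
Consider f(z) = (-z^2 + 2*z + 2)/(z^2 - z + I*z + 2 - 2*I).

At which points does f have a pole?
The singularities of f are the zeros of the denominator. Factoring,
  z^2 - z + I*z + 2 - 2*I = (z - 1 - I)*(z + 2*I)
so the candidates are z = 1 + I, z = -2*I.

Check the numerator P(z) = -z^2 + 2*z + 2 at each one:
  P(1 + I) = 4 ≠ 0, so z = 1 + I is a (simple) pole.
  P(-2*I) = 6 - 4*I ≠ 0, so z = -2*I is a (simple) pole.

Poles of f: {-2*I, 1 + I}

Final answer: {-2*I, 1 + I}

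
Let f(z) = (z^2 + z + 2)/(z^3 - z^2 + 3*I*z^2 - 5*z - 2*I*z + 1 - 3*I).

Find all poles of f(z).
{-1 - I, -I, 2 - I}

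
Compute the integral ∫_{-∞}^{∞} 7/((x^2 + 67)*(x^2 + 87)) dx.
Let f(z) = 7/((z^2 + 67)*(z^2 + 87)). The denominator has no real zeros and deg Q - deg P = 4 ≥ 2, so the integral of f over the upper semicircle |z| = R tends to 0 as R → ∞. Closing the contour in the upper half-plane,
  ∫_{-∞}^{∞} f(x) dx = 2πi · Σ Res(f, z_k)  over the poles with Im z_k > 0.

Zeros of the denominator: z^2 + 67 = 0 gives z = ±sqrt(67)*I; z^2 + 87 = 0 gives z = ±sqrt(87)*I.
Upper half-plane: z = sqrt(67)*I, z = sqrt(87)*I (simple).

Each pole is a simple zero of Q(z) = z^4 + 154*z^2 + 5829, so Res(f, z₀) = P(z₀)/Q'(z₀) with P(z) = 7, Q'(z) = 4*z^3 + 308*z:
  Res(f, sqrt(67)*I) = (7)/(40*sqrt(67)*I) = -7*sqrt(67)*I/2680
  Res(f, sqrt(87)*I) = (7)/(-40*sqrt(87)*I) = 7*sqrt(87)*I/3480

Sum of residues: 7*I*(-87*sqrt(67) + 67*sqrt(87))/233160
∫_{-∞}^{∞} f(x) dx = 2πi · (7*I*(-87*sqrt(67) + 67*sqrt(87))/233160) = 7*pi*(-67*sqrt(87) + 87*sqrt(67))/116580

Final answer: 7*pi*(-67*sqrt(87) + 87*sqrt(67))/116580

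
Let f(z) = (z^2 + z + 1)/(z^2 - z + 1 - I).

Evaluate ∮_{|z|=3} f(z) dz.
By the residue theorem, ∮_C f(z) dz = 2πi · (sum of the residues of f at the poles inside |z| = 3).

The denominator factors as (z + I)*(z - 1 - I), so the singularities of f are simple poles at z = -I, z = 1 + I.
  |-I|² = 1 < 9 = 3², so this pole is inside the contour.
  |1 + I|² = 2 < 9 = 3², so this pole is inside the contour.

With P(z) = z^2 + z + 1 and Q(z) = z^2 - z + 1 - I, each pole is simple, so Res(f, z₀) = P(z₀)/Q'(z₀) with Q'(z) = 2*z - 1.
  Res(f, -I) = P(-I)/Q'(-I) = (-I)/(-1 - 2*I) = 2/5 + I/5
  Res(f, 1 + I) = P(1 + I)/Q'(1 + I) = (2 + 3*I)/(1 + 2*I) = 8/5 - I/5

Sum of residues inside C: 2
∮_C f(z) dz = 2πi · (2) = 4*I*pi

Final answer: 4*I*pi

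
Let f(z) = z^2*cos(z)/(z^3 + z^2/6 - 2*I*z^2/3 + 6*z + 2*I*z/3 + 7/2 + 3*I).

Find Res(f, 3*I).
Write f(z) = P(z)/Q(z) with P(z) = z^2*cos(z) and Q(z) = z^3 + z^2/6 - 2*I*z^2/3 + 6*z + 2*I*z/3 + 7/2 + 3*I.
The denominator factors as Q(z) = (z - 3*I)*(z + 2/3 + I/3)*(z - 1/2 + 2*I), so z = 3*I is a simple zero of Q and P is analytic there; z = 3*I is therefore a simple pole and
  Res(f, z₀) = P(z₀)/Q'(z₀).

Q'(z) = 3*z^2 + z/3 - 4*I*z/3 + 6 + 2*I/3, so Q'(3*I) = -17 + 5*I/3.
P(3*I) = -9*cosh(3).

Res(f, 3*I) = (-9*cosh(3))/(-17 + 5*I/3) = (1377/2626 + 135*I/2626)*cosh(3)

Final answer: (1377/2626 + 135*I/2626)*cosh(3)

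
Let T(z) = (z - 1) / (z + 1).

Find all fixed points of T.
T(z) = z means z - 1 = z*(z + 1), i.e.
  z^2 + 1 = 0.
Discriminant: (0)^2 - 4*(1)*(1) = -4, so the roots are complex conjugates.
  z = (0 ± I*sqrt(4))/(2*(1))
Fixed points: {-I, I}

Final answer: {-I, I}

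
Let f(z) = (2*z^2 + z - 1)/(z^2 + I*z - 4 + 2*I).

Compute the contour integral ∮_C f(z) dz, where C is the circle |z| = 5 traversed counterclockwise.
By the residue theorem, ∮_C f(z) dz = 2πi · (sum of the residues of f at the poles inside |z| = 5).

The denominator factors as (z + 2)*(z - 2 + I), so the singularities of f are simple poles at z = -2, z = 2 - I.
  |-2|² = 4 < 25 = 5², so this pole is inside the contour.
  |2 - I|² = 5 < 25 = 5², so this pole is inside the contour.

With P(z) = 2*z^2 + z - 1 and Q(z) = z^2 + I*z - 4 + 2*I, each pole is simple, so Res(f, z₀) = P(z₀)/Q'(z₀) with Q'(z) = 2*z + I.
  Res(f, -2) = P(-2)/Q'(-2) = (5)/(-4 + I) = -20/17 - 5*I/17
  Res(f, 2 - I) = P(2 - I)/Q'(2 - I) = (7 - 9*I)/(4 - I) = 37/17 - 29*I/17

Sum of residues inside C: 1 - 2*I
∮_C f(z) dz = 2πi · (1 - 2*I) = pi*(4 + 2*I)

Final answer: pi*(4 + 2*I)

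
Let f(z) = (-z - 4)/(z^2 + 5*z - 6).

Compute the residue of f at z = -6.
Write f(z) = P(z)/Q(z) with P(z) = -z - 4 and Q(z) = z^2 + 5*z - 6.
The denominator factors as Q(z) = (z - 1)*(z + 6), so z = -6 is a simple zero of Q and P is analytic there; z = -6 is therefore a simple pole and
  Res(f, z₀) = P(z₀)/Q'(z₀).

Q'(z) = 2*z + 5, so Q'(-6) = -7.
P(-6) = 2.

Res(f, -6) = (2)/(-7) = -2/7

Final answer: -2/7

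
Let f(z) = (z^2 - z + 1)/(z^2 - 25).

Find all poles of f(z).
The singularities of f are the zeros of the denominator. Factoring,
  z^2 - 25 = (z - 5)*(z + 5)
so the candidates are z = 5, z = -5.

Check the numerator P(z) = z^2 - z + 1 at each one:
  P(5) = 21 ≠ 0, so z = 5 is a (simple) pole.
  P(-5) = 31 ≠ 0, so z = -5 is a (simple) pole.

Poles of f: {-5, 5}

Final answer: {-5, 5}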